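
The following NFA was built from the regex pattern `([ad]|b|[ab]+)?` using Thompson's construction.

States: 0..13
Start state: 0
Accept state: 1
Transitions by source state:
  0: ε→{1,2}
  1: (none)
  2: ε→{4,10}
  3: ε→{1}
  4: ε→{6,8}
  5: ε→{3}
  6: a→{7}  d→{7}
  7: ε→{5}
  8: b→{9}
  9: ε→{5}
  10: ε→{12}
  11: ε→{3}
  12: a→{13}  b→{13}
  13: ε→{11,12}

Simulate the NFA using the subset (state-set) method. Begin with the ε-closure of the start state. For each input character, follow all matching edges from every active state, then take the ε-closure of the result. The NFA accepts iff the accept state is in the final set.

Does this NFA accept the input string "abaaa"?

Answer: ACCEPT

Derivation:
initial (ε-close {0}): {0,1,2,4,6,8,10,12}
'a' @ 1: {1,3,5,7,11,12,13}  ✓accept
'b' @ 2: {1,3,11,12,13}  ✓accept
'a' @ 3: {1,3,11,12,13}  ✓accept
'a' @ 4: {1,3,11,12,13}  ✓accept
'a' @ 5: {1,3,11,12,13}  ✓accept
end set {1,3,11,12,13} — state 1 in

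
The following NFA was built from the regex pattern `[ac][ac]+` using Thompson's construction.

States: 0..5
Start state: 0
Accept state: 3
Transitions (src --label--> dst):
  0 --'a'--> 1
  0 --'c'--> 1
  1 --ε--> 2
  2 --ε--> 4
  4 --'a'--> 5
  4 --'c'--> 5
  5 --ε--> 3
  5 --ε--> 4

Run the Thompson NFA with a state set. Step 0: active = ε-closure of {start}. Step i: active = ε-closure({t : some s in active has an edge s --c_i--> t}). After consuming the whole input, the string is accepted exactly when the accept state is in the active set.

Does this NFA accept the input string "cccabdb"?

initial (ε-close {0}): {0}
'c' @ 1: {1,2,4}
'c' @ 2: {3,4,5}  (accept∈set)
'c' @ 3: {3,4,5}  (accept∈set)
'a' @ 4: {3,4,5}  (accept∈set)
'b' @ 5: {}  — dead — no transitions
rest 'db' ignored (set empty)
after full input: {}  (accept=3 not in)

Answer: REJECT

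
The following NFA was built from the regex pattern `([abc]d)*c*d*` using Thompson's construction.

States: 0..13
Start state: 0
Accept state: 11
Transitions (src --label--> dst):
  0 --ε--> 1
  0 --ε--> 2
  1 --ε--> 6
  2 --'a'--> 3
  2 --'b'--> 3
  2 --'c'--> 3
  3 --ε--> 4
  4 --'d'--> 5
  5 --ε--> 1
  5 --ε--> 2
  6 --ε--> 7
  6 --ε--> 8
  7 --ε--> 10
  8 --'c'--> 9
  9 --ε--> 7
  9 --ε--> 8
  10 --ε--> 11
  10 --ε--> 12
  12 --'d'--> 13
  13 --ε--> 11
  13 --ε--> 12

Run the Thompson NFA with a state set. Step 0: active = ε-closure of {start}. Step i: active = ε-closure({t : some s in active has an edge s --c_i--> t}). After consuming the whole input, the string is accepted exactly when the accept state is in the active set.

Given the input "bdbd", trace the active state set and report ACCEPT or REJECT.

S₀ = ε-closure({0}) = {0,1,2,6,7,8,10,11,12}
'b' @ 1: {3,4}
'd' @ 2: {1,2,5,6,7,8,10,11,12}  ✓accept
'b' @ 3: {3,4}
'd' @ 4: {1,2,5,6,7,8,10,11,12}  ✓accept
end set {1,2,5,6,7,8,10,11,12} — state 11 in

Answer: ACCEPT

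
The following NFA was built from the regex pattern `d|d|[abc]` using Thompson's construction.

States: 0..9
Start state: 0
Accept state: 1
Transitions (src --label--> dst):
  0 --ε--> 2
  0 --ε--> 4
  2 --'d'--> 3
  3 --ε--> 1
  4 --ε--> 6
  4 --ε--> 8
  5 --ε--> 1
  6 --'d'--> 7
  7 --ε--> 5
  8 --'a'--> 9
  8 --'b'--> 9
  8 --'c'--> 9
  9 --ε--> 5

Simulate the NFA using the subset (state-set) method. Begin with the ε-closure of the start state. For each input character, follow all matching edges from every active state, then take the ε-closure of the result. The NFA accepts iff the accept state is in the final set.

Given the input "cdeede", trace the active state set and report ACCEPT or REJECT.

initial (ε-close {0}): {0,2,4,6,8}
'c' @ 1: {1,5,9}  ✓accept
'd' @ 2: {}  — dead — no transitions
rest 'eede' ignored (set empty)
final: {}; accept 1 not in set

Answer: REJECT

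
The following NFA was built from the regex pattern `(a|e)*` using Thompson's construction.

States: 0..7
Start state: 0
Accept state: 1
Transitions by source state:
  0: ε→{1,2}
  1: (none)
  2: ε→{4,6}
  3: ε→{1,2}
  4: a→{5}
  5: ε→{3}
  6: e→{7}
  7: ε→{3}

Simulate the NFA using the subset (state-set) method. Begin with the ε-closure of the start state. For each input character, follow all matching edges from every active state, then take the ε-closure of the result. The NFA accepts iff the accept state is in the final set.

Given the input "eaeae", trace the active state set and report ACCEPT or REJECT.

S₀ = ε-closure({0}) = {0,1,2,4,6}
'e' @ 1: {1,2,3,4,6,7}  ✓accept
'a' @ 2: {1,2,3,4,5,6}  ✓accept
'e' @ 3: {1,2,3,4,6,7}  ✓accept
'a' @ 4: {1,2,3,4,5,6}  ✓accept
'e' @ 5: {1,2,3,4,6,7}  ✓accept
end set {1,2,3,4,6,7} — state 1 in

Answer: ACCEPT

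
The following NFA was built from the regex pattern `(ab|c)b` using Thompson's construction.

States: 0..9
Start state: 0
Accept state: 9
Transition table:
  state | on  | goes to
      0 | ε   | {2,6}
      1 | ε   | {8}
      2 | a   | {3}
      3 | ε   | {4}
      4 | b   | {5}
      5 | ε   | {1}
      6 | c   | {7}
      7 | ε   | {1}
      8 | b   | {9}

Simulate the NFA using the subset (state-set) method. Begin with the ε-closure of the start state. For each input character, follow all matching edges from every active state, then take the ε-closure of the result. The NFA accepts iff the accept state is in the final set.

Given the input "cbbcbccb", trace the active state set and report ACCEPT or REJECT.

Answer: REJECT

Trace:
S₀ = ε-closure({0}) = {0,2,6}
'c' @ 1: {1,7,8}
'b' @ 2: {9}  ✓accept
'b' @ 3: {}  — no active states
rest 'cbccb' ignored (set empty)
final: {}; accept 9 not in set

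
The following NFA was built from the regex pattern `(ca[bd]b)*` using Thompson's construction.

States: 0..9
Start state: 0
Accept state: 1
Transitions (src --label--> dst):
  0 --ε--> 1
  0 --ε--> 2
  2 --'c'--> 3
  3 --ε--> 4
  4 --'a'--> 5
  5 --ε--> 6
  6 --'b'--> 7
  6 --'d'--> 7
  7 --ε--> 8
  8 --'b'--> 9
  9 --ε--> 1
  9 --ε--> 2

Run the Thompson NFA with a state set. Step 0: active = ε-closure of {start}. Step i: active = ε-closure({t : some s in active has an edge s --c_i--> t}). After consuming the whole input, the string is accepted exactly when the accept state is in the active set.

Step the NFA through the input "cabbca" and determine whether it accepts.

Answer: REJECT

Derivation:
S₀ = ε-closure({0}) = {0,1,2}
'c' @ 1: {3,4}
'a' @ 2: {5,6}
'b' @ 3: {7,8}
'b' @ 4: {1,2,9}  ✓accept
'c' @ 5: {3,4}
'a' @ 6: {5,6}
after full input: {5,6}  (accept=1 not in)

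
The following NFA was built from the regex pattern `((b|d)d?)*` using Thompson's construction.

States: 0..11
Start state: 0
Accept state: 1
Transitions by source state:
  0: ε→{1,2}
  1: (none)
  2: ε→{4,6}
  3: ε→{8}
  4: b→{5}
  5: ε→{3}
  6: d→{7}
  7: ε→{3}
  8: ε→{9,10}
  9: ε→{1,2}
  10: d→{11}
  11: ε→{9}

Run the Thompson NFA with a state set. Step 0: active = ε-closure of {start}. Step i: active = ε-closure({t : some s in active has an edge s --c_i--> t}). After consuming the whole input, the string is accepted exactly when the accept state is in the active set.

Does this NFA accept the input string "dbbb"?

Answer: ACCEPT

Steps:
S₀ = ε-closure({0}) = {0,1,2,4,6}
'd' @ 1: {1,2,3,4,6,7,8,9,10}  ✓accept
'b' @ 2: {1,2,3,4,5,6,8,9,10}  ✓accept
'b' @ 3: {1,2,3,4,5,6,8,9,10}  ✓accept
'b' @ 4: {1,2,3,4,5,6,8,9,10}  ✓accept
end set {1,2,3,4,5,6,8,9,10} — state 1 in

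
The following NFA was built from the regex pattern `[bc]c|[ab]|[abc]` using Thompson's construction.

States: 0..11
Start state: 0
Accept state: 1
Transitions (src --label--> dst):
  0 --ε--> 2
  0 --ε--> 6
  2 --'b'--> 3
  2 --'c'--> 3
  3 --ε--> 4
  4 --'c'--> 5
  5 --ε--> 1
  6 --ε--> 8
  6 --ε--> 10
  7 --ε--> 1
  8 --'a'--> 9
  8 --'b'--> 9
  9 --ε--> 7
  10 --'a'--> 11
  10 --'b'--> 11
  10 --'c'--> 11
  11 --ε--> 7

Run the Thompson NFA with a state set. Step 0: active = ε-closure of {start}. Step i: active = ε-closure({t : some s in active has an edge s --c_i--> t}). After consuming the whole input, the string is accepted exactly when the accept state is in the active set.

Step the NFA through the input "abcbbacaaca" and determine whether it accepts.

start: ε-closure({0}) = {0,2,6,8,10}
'a' @ 1: {1,7,9,11}  ✓accept
'b' @ 2: {}  — state set empty
rest 'cbbacaaca' ignored (set empty)
end set {} — state 1 not in

Answer: REJECT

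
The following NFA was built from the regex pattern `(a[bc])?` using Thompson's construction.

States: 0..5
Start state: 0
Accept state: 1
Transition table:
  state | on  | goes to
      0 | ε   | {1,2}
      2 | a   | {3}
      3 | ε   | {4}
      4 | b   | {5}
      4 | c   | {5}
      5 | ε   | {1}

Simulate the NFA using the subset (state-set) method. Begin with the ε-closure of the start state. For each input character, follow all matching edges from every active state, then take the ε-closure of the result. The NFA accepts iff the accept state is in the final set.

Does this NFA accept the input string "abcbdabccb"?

Answer: REJECT

Steps:
start: ε-closure({0}) = {0,1,2}
'a' @ 1: {3,4}
'b' @ 2: {1,5}  ✓accept
'c' @ 3: {}  — state set empty
rest 'bdabccb' ignored (set empty)
after full input: {}  (accept=1 not in)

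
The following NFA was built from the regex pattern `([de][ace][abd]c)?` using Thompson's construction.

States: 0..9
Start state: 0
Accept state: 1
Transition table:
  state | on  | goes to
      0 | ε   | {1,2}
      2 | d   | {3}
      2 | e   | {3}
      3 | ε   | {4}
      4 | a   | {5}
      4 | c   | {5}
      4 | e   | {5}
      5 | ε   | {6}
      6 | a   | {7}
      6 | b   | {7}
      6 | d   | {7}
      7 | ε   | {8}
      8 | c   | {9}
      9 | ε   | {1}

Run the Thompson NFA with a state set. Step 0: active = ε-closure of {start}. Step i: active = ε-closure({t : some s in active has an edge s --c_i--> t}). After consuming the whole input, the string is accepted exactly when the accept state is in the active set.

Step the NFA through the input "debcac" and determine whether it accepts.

initial (ε-close {0}): {0,1,2}
'd' @ 1: {3,4}
'e' @ 2: {5,6}
'b' @ 3: {7,8}
'c' @ 4: {1,9}  ✓accept
'a' @ 5: {}  — no active states
rest 'c' ignored (set empty)
final: {}; accept 1 not in set

Answer: REJECT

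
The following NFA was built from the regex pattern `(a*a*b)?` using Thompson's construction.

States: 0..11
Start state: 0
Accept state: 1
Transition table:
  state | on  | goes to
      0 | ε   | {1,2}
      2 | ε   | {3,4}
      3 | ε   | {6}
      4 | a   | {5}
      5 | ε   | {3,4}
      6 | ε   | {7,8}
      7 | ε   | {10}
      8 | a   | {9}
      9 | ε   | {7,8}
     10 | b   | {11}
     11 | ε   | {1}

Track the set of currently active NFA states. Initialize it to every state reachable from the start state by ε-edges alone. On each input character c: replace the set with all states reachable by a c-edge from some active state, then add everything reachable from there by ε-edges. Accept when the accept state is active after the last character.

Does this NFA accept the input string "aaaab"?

initial (ε-close {0}): {0,1,2,3,4,6,7,8,10}
'a' @ 1: {3,4,5,6,7,8,9,10}
'a' @ 2: {3,4,5,6,7,8,9,10}
'a' @ 3: {3,4,5,6,7,8,9,10}
'a' @ 4: {3,4,5,6,7,8,9,10}
'b' @ 5: {1,11}  (accept∈set)
after full input: {1,11}  (accept=1 in)

Answer: ACCEPT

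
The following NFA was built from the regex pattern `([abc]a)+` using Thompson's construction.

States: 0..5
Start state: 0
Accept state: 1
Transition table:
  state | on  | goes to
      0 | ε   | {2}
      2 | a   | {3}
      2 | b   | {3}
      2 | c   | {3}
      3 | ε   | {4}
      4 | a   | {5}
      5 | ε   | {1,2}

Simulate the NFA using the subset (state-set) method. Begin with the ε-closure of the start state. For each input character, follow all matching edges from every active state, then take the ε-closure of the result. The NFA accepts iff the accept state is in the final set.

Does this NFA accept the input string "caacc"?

start: ε-closure({0}) = {0,2}
'c' @ 1: {3,4}
'a' @ 2: {1,2,5}  ✓accept
'a' @ 3: {3,4}
'c' @ 4: {}  — no active states
rest 'c' ignored (set empty)
end set {} — state 1 not in

Answer: REJECT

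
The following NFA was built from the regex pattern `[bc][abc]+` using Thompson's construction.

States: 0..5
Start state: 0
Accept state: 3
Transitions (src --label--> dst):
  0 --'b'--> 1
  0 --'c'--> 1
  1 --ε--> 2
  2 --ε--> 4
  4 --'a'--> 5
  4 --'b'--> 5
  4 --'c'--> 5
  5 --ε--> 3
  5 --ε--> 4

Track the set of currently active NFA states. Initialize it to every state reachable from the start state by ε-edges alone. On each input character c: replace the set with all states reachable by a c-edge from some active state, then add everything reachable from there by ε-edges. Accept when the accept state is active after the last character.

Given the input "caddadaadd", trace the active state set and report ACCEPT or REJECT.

Answer: REJECT

Trace:
initial (ε-close {0}): {0}
'c' @ 1: {1,2,4}
'a' @ 2: {3,4,5}  [accepting]
'd' @ 3: {}  — dead — no transitions
rest 'dadaadd' ignored (set empty)
final: {}; accept 3 not in set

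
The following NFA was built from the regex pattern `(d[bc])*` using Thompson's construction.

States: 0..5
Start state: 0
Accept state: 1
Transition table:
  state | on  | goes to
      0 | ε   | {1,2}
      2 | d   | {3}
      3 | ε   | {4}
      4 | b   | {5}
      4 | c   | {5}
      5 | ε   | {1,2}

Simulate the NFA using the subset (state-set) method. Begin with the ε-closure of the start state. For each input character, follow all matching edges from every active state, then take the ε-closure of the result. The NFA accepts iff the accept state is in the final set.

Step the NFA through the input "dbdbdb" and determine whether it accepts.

S₀ = ε-closure({0}) = {0,1,2}
'd' @ 1: {3,4}
'b' @ 2: {1,2,5}  ✓accept
'd' @ 3: {3,4}
'b' @ 4: {1,2,5}  ✓accept
'd' @ 5: {3,4}
'b' @ 6: {1,2,5}  ✓accept
end set {1,2,5} — state 1 in

Answer: ACCEPT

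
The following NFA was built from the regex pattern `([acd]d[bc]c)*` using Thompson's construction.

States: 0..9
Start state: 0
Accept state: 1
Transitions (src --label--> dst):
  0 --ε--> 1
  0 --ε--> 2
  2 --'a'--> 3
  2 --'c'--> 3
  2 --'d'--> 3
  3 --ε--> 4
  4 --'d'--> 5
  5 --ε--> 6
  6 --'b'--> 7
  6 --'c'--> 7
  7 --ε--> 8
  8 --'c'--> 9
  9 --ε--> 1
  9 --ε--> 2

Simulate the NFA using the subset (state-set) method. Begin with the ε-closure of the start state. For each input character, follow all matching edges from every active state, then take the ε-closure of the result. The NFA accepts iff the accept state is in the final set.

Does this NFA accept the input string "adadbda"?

initial (ε-close {0}): {0,1,2}
'a' @ 1: {3,4}
'd' @ 2: {5,6}
'a' @ 3: {}  — state set empty
rest 'dbda' ignored (set empty)
after full input: {}  (accept=1 not in)

Answer: REJECT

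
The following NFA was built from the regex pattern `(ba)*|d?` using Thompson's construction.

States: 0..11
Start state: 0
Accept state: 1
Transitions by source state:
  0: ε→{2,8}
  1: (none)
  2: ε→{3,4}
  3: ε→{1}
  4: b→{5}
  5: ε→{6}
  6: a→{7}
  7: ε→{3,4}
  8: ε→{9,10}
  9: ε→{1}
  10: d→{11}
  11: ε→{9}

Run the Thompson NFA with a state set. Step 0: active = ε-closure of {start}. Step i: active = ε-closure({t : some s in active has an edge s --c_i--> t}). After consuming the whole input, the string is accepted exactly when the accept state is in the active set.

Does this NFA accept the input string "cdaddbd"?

S₀ = ε-closure({0}) = {0,1,2,3,4,8,9,10}
'c' @ 1: {}  — dead — no transitions
rest 'daddbd' ignored (set empty)
end set {} — state 1 not in

Answer: REJECT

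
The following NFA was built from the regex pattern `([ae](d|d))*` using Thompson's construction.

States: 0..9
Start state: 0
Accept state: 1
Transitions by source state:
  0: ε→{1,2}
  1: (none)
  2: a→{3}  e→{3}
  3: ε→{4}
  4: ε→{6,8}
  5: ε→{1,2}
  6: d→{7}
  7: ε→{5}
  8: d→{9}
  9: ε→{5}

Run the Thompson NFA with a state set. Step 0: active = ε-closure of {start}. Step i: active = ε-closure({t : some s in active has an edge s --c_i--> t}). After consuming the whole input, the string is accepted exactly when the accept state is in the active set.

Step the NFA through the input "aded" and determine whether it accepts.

Answer: ACCEPT

Steps:
initial (ε-close {0}): {0,1,2}
'a' @ 1: {3,4,6,8}
'd' @ 2: {1,2,5,7,9}  [accepting]
'e' @ 3: {3,4,6,8}
'd' @ 4: {1,2,5,7,9}  [accepting]
after full input: {1,2,5,7,9}  (accept=1 in)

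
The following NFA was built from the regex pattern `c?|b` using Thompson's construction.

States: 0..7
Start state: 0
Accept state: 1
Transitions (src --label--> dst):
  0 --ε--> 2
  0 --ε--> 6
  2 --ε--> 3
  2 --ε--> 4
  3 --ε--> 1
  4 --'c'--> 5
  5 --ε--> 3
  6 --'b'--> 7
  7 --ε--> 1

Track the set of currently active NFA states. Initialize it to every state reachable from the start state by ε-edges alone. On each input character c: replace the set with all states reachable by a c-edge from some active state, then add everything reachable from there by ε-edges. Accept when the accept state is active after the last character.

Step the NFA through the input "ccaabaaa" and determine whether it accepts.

S₀ = ε-closure({0}) = {0,1,2,3,4,6}
'c' @ 1: {1,3,5}  (accept∈set)
'c' @ 2: {}  — no active states
rest 'aabaaa' ignored (set empty)
end set {} — state 1 not in

Answer: REJECT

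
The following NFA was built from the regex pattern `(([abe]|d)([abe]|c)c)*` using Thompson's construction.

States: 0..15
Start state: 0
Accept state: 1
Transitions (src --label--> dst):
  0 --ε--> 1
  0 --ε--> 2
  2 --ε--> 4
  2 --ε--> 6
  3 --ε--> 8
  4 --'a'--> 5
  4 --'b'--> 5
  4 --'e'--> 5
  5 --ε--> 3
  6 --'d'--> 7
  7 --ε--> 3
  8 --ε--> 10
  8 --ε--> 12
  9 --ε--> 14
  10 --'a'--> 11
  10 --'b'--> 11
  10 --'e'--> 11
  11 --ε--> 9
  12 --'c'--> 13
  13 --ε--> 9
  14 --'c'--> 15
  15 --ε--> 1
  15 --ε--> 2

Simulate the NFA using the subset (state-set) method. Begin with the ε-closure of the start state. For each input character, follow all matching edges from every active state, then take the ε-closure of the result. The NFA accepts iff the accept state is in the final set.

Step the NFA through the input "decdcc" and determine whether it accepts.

Answer: ACCEPT

Derivation:
start: ε-closure({0}) = {0,1,2,4,6}
'd' @ 1: {3,7,8,10,12}
'e' @ 2: {9,11,14}
'c' @ 3: {1,2,4,6,15}  ✓accept
'd' @ 4: {3,7,8,10,12}
'c' @ 5: {9,13,14}
'c' @ 6: {1,2,4,6,15}  ✓accept
end set {1,2,4,6,15} — state 1 in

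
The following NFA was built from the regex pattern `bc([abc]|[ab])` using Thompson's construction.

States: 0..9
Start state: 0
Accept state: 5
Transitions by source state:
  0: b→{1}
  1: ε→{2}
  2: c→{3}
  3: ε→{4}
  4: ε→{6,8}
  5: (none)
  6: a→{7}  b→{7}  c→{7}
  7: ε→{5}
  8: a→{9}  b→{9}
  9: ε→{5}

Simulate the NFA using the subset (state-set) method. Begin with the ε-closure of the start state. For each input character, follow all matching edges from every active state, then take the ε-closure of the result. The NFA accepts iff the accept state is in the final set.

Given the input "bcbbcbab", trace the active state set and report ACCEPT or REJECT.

Answer: REJECT

Trace:
initial (ε-close {0}): {0}
'b' @ 1: {1,2}
'c' @ 2: {3,4,6,8}
'b' @ 3: {5,7,9}  (accept∈set)
'b' @ 4: {}  — state set empty
rest 'cbab' ignored (set empty)
end set {} — state 5 not in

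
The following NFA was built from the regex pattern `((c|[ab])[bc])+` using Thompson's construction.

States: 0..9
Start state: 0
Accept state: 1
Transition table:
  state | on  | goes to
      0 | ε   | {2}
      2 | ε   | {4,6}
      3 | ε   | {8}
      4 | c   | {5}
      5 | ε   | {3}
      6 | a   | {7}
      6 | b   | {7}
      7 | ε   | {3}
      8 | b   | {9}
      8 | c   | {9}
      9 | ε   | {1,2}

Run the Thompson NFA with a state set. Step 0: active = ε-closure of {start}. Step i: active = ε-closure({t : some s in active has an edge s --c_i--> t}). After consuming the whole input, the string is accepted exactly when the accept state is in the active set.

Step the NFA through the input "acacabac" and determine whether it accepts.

Answer: ACCEPT

Derivation:
initial (ε-close {0}): {0,2,4,6}
'a' @ 1: {3,7,8}
'c' @ 2: {1,2,4,6,9}  [accepting]
'a' @ 3: {3,7,8}
'c' @ 4: {1,2,4,6,9}  [accepting]
'a' @ 5: {3,7,8}
'b' @ 6: {1,2,4,6,9}  [accepting]
'a' @ 7: {3,7,8}
'c' @ 8: {1,2,4,6,9}  [accepting]
end set {1,2,4,6,9} — state 1 in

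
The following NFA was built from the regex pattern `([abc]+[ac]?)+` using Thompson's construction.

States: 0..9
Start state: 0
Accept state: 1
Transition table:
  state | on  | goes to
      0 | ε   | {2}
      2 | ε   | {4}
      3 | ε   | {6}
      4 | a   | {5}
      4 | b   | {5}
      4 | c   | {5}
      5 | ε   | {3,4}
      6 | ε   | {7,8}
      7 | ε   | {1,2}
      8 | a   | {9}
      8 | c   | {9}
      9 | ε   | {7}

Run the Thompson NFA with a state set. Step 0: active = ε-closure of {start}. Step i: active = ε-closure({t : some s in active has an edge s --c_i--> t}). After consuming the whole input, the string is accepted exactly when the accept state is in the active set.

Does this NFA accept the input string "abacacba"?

initial (ε-close {0}): {0,2,4}
'a' @ 1: {1,2,3,4,5,6,7,8}  [accepting]
'b' @ 2: {1,2,3,4,5,6,7,8}  [accepting]
'a' @ 3: {1,2,3,4,5,6,7,8,9}  [accepting]
'c' @ 4: {1,2,3,4,5,6,7,8,9}  [accepting]
'a' @ 5: {1,2,3,4,5,6,7,8,9}  [accepting]
'c' @ 6: {1,2,3,4,5,6,7,8,9}  [accepting]
'b' @ 7: {1,2,3,4,5,6,7,8}  [accepting]
'a' @ 8: {1,2,3,4,5,6,7,8,9}  [accepting]
after full input: {1,2,3,4,5,6,7,8,9}  (accept=1 in)

Answer: ACCEPT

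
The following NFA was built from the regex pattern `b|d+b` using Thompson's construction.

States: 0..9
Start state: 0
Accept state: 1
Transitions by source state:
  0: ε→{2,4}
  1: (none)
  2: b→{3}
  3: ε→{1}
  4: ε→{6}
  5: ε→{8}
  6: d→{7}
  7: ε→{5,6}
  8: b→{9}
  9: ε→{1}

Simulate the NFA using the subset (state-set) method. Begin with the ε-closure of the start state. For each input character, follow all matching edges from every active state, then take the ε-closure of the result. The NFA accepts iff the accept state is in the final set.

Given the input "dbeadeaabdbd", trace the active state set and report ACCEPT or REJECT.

start: ε-closure({0}) = {0,2,4,6}
'd' @ 1: {5,6,7,8}
'b' @ 2: {1,9}  (accept∈set)
'e' @ 3: {}  — no active states
rest 'adeaabdbd' ignored (set empty)
end set {} — state 1 not in

Answer: REJECT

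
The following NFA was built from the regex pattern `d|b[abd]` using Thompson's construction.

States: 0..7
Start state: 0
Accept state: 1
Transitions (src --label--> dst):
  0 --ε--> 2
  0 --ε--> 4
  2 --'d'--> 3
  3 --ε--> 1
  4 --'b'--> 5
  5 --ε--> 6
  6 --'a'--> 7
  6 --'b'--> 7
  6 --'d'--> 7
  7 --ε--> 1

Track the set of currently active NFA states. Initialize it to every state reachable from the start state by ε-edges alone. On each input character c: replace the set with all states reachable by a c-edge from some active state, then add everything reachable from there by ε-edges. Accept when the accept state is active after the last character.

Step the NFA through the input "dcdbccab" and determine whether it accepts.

initial (ε-close {0}): {0,2,4}
'd' @ 1: {1,3}  ✓accept
'c' @ 2: {}  — state set empty
rest 'dbccab' ignored (set empty)
final: {}; accept 1 not in set

Answer: REJECT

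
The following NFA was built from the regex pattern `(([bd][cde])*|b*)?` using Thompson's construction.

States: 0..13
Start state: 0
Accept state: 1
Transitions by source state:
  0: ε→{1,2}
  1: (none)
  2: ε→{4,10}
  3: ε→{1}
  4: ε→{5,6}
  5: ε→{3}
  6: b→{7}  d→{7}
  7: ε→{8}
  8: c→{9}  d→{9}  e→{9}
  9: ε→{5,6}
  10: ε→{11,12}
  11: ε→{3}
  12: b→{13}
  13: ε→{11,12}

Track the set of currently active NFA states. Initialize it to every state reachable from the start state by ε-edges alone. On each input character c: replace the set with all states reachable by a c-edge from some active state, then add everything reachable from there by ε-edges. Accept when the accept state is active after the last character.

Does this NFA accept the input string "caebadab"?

Answer: REJECT

Derivation:
S₀ = ε-closure({0}) = {0,1,2,3,4,5,6,10,11,12}
'c' @ 1: {}  — dead — no transitions
rest 'aebadab' ignored (set empty)
end set {} — state 1 not in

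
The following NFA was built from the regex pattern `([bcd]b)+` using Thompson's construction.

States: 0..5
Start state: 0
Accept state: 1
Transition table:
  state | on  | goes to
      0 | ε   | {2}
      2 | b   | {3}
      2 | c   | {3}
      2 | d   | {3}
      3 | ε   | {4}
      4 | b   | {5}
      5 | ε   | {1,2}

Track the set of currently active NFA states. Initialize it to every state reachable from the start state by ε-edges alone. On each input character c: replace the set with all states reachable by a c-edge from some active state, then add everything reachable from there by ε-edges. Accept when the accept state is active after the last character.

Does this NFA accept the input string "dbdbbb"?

Answer: ACCEPT

Derivation:
S₀ = ε-closure({0}) = {0,2}
'd' @ 1: {3,4}
'b' @ 2: {1,2,5}  [accepting]
'd' @ 3: {3,4}
'b' @ 4: {1,2,5}  [accepting]
'b' @ 5: {3,4}
'b' @ 6: {1,2,5}  [accepting]
final: {1,2,5}; accept 1 in set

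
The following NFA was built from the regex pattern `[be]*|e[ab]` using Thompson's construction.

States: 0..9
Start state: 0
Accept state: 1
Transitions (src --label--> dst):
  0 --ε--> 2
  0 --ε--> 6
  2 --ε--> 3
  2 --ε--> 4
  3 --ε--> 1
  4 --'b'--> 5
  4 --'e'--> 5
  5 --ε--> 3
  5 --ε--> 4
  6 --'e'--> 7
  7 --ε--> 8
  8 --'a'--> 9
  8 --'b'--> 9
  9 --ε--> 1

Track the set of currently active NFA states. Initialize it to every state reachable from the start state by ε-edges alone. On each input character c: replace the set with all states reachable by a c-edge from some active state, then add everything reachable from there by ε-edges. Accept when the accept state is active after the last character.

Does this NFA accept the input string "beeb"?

start: ε-closure({0}) = {0,1,2,3,4,6}
'b' @ 1: {1,3,4,5}  ✓accept
'e' @ 2: {1,3,4,5}  ✓accept
'e' @ 3: {1,3,4,5}  ✓accept
'b' @ 4: {1,3,4,5}  ✓accept
final: {1,3,4,5}; accept 1 in set

Answer: ACCEPT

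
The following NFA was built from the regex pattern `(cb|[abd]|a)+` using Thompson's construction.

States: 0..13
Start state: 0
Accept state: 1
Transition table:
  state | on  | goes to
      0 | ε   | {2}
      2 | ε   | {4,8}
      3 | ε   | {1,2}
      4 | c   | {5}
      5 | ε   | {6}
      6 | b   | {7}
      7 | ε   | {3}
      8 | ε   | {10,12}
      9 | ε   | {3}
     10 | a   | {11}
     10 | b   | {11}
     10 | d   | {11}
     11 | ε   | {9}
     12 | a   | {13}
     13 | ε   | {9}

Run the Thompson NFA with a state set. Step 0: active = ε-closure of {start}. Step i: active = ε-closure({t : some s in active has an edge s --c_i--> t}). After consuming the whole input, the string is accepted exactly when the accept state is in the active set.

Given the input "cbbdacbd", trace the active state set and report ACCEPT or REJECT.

Answer: ACCEPT

Derivation:
initial (ε-close {0}): {0,2,4,8,10,12}
'c' @ 1: {5,6}
'b' @ 2: {1,2,3,4,7,8,10,12}  ✓accept
'b' @ 3: {1,2,3,4,8,9,10,11,12}  ✓accept
'd' @ 4: {1,2,3,4,8,9,10,11,12}  ✓accept
'a' @ 5: {1,2,3,4,8,9,10,11,12,13}  ✓accept
'c' @ 6: {5,6}
'b' @ 7: {1,2,3,4,7,8,10,12}  ✓accept
'd' @ 8: {1,2,3,4,8,9,10,11,12}  ✓accept
after full input: {1,2,3,4,8,9,10,11,12}  (accept=1 in)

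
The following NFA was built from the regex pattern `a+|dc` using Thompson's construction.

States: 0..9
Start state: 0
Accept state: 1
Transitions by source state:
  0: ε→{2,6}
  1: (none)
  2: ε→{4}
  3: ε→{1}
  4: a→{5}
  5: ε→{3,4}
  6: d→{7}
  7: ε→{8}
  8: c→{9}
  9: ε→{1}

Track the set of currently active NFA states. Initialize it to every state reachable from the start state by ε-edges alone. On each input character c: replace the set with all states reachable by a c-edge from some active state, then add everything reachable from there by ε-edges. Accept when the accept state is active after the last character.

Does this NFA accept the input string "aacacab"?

Answer: REJECT

Derivation:
initial (ε-close {0}): {0,2,4,6}
'a' @ 1: {1,3,4,5}  [accepting]
'a' @ 2: {1,3,4,5}  [accepting]
'c' @ 3: {}  — dead — no transitions
rest 'acab' ignored (set empty)
final: {}; accept 1 not in set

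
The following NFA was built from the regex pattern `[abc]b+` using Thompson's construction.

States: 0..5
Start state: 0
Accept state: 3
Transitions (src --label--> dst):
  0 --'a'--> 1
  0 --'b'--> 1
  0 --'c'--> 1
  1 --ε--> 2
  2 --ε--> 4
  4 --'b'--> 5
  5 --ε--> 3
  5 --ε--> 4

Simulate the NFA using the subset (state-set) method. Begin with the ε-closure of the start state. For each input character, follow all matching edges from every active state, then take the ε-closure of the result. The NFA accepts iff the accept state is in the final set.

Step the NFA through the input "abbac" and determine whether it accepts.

Answer: REJECT

Derivation:
S₀ = ε-closure({0}) = {0}
'a' @ 1: {1,2,4}
'b' @ 2: {3,4,5}  (accept∈set)
'b' @ 3: {3,4,5}  (accept∈set)
'a' @ 4: {}  — dead — no transitions
rest 'c' ignored (set empty)
end set {} — state 3 not in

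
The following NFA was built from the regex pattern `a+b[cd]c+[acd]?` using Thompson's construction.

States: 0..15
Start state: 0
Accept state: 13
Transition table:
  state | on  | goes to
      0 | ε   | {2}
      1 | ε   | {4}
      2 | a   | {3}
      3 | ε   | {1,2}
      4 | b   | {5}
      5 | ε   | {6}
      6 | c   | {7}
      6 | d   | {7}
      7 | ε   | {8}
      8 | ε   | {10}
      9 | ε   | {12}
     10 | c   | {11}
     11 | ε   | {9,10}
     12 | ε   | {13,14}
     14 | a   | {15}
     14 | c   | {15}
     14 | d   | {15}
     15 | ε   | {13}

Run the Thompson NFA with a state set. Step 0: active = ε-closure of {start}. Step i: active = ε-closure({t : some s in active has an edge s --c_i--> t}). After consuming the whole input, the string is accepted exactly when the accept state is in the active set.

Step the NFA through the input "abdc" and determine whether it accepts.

start: ε-closure({0}) = {0,2}
'a' @ 1: {1,2,3,4}
'b' @ 2: {5,6}
'd' @ 3: {7,8,10}
'c' @ 4: {9,10,11,12,13,14}  [accepting]
end set {9,10,11,12,13,14} — state 13 in

Answer: ACCEPT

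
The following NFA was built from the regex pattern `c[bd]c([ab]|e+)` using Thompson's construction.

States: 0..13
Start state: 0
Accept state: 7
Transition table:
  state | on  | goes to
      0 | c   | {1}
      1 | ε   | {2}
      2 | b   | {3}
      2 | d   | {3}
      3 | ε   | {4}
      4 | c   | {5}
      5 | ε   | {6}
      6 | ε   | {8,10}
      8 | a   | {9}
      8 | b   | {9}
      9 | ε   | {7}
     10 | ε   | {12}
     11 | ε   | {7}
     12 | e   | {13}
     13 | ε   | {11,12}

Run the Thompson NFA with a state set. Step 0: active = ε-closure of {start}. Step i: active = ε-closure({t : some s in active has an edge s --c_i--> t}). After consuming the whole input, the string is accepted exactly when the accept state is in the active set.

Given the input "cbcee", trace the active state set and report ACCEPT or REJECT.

Answer: ACCEPT

Steps:
start: ε-closure({0}) = {0}
'c' @ 1: {1,2}
'b' @ 2: {3,4}
'c' @ 3: {5,6,8,10,12}
'e' @ 4: {7,11,12,13}  (accept∈set)
'e' @ 5: {7,11,12,13}  (accept∈set)
after full input: {7,11,12,13}  (accept=7 in)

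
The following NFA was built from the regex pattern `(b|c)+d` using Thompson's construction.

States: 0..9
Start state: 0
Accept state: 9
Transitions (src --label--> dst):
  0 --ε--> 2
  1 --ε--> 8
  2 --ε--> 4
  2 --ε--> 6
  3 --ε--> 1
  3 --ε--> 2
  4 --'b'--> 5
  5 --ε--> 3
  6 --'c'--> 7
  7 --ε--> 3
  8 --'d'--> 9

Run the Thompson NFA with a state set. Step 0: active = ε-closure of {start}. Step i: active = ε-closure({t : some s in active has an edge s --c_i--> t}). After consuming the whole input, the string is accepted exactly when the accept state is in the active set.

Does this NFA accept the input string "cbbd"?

Answer: ACCEPT

Derivation:
initial (ε-close {0}): {0,2,4,6}
'c' @ 1: {1,2,3,4,6,7,8}
'b' @ 2: {1,2,3,4,5,6,8}
'b' @ 3: {1,2,3,4,5,6,8}
'd' @ 4: {9}  (accept∈set)
final: {9}; accept 9 in set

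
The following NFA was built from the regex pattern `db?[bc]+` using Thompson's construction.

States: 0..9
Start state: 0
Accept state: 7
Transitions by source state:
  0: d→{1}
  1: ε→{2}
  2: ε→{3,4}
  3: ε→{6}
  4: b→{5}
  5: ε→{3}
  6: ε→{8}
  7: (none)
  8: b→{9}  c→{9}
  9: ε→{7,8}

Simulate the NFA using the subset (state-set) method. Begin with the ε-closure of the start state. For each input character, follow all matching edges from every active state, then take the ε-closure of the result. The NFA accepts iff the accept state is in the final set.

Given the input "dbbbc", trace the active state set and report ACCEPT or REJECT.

Answer: ACCEPT

Trace:
initial (ε-close {0}): {0}
'd' @ 1: {1,2,3,4,6,8}
'b' @ 2: {3,5,6,7,8,9}  [accepting]
'b' @ 3: {7,8,9}  [accepting]
'b' @ 4: {7,8,9}  [accepting]
'c' @ 5: {7,8,9}  [accepting]
after full input: {7,8,9}  (accept=7 in)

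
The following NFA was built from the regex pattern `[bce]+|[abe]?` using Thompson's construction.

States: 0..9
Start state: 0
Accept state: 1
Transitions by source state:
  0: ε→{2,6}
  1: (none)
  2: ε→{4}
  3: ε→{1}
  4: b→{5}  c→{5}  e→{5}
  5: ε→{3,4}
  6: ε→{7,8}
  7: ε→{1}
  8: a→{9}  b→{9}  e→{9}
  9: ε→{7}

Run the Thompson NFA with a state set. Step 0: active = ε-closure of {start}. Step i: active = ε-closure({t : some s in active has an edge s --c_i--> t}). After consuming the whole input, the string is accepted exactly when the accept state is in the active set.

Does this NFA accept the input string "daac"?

start: ε-closure({0}) = {0,1,2,4,6,7,8}
'd' @ 1: {}  — state set empty
rest 'aac' ignored (set empty)
after full input: {}  (accept=1 not in)

Answer: REJECT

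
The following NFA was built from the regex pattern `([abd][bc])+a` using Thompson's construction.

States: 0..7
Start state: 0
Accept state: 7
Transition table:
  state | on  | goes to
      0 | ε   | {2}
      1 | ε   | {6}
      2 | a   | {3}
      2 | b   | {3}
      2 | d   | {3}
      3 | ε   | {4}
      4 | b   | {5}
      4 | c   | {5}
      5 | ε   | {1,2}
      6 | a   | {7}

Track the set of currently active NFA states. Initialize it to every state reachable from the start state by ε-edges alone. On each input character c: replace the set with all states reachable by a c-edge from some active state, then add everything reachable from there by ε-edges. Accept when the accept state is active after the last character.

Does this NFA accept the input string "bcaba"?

start: ε-closure({0}) = {0,2}
'b' @ 1: {3,4}
'c' @ 2: {1,2,5,6}
'a' @ 3: {3,4,7}  [accepting]
'b' @ 4: {1,2,5,6}
'a' @ 5: {3,4,7}  [accepting]
after full input: {3,4,7}  (accept=7 in)

Answer: ACCEPT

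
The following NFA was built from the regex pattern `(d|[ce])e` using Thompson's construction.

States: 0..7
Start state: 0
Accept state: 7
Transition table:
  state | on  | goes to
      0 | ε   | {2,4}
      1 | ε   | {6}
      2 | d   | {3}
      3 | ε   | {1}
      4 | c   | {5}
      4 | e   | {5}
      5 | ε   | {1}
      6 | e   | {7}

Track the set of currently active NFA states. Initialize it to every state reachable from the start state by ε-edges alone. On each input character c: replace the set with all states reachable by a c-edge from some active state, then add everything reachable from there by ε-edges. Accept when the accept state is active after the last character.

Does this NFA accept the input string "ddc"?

Answer: REJECT

Derivation:
start: ε-closure({0}) = {0,2,4}
'd' @ 1: {1,3,6}
'd' @ 2: {}  — dead — no transitions
rest 'c' ignored (set empty)
after full input: {}  (accept=7 not in)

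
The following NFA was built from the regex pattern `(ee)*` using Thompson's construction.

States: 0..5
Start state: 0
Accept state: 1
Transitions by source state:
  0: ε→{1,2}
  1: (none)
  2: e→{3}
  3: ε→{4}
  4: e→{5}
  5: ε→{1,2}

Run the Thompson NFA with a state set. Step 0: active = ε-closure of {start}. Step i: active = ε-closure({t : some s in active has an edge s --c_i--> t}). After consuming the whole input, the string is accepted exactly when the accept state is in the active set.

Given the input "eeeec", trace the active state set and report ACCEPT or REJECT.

start: ε-closure({0}) = {0,1,2}
'e' @ 1: {3,4}
'e' @ 2: {1,2,5}  [accepting]
'e' @ 3: {3,4}
'e' @ 4: {1,2,5}  [accepting]
'c' @ 5: {}  — no active states
final: {}; accept 1 not in set

Answer: REJECT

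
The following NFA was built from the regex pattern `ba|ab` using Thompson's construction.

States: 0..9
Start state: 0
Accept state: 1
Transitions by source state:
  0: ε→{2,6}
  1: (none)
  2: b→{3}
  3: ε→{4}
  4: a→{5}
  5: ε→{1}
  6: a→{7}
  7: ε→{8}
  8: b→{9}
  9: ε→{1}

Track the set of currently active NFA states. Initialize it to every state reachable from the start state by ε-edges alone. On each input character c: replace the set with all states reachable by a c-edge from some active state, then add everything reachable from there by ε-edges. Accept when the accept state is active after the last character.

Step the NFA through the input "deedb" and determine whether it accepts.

S₀ = ε-closure({0}) = {0,2,6}
'd' @ 1: {}  — no active states
rest 'eedb' ignored (set empty)
after full input: {}  (accept=1 not in)

Answer: REJECT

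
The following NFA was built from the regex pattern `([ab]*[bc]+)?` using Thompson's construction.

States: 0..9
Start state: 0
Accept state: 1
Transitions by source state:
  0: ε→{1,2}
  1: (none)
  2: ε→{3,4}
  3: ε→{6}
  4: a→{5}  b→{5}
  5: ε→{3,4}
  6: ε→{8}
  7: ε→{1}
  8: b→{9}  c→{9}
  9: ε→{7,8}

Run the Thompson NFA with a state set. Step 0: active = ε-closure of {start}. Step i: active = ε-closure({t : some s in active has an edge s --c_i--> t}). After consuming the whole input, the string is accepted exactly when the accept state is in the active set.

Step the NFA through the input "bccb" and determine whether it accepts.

Answer: ACCEPT

Trace:
initial (ε-close {0}): {0,1,2,3,4,6,8}
'b' @ 1: {1,3,4,5,6,7,8,9}  [accepting]
'c' @ 2: {1,7,8,9}  [accepting]
'c' @ 3: {1,7,8,9}  [accepting]
'b' @ 4: {1,7,8,9}  [accepting]
final: {1,7,8,9}; accept 1 in set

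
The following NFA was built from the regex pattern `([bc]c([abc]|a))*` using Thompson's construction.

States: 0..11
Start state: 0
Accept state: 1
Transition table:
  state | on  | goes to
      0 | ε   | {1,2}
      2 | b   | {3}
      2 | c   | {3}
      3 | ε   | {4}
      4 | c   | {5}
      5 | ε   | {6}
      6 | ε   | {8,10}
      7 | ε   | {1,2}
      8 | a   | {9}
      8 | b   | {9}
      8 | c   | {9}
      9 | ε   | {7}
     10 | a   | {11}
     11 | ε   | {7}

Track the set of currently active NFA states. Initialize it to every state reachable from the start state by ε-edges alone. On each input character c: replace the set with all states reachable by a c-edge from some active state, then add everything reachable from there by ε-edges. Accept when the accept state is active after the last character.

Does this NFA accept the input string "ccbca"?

start: ε-closure({0}) = {0,1,2}
'c' @ 1: {3,4}
'c' @ 2: {5,6,8,10}
'b' @ 3: {1,2,7,9}  (accept∈set)
'c' @ 4: {3,4}
'a' @ 5: {}  — state set empty
end set {} — state 1 not in

Answer: REJECT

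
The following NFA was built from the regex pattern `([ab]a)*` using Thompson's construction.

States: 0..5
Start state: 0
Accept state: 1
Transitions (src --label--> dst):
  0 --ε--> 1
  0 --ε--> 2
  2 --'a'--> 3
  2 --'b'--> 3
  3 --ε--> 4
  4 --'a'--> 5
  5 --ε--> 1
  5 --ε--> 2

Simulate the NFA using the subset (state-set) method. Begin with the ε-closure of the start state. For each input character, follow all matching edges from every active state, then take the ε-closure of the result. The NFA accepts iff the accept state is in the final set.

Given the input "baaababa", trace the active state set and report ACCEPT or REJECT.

Answer: ACCEPT

Steps:
start: ε-closure({0}) = {0,1,2}
'b' @ 1: {3,4}
'a' @ 2: {1,2,5}  ✓accept
'a' @ 3: {3,4}
'a' @ 4: {1,2,5}  ✓accept
'b' @ 5: {3,4}
'a' @ 6: {1,2,5}  ✓accept
'b' @ 7: {3,4}
'a' @ 8: {1,2,5}  ✓accept
end set {1,2,5} — state 1 in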